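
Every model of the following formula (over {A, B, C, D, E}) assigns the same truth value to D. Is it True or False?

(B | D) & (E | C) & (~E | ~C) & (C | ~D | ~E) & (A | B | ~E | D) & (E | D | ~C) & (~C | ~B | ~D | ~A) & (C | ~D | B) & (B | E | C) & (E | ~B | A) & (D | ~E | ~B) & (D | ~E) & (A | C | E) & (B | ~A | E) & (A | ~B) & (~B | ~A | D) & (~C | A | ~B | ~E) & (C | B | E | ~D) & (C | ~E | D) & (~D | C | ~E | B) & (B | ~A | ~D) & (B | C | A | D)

True

Suppose D = 0.
From the singleton clause (B), B = 1.
From the singleton clause (~E), E = 0.
From the singleton clause (C), C = 1.
But (~C) is also a unit clause — contradiction.
So every satisfying assignment has D = True.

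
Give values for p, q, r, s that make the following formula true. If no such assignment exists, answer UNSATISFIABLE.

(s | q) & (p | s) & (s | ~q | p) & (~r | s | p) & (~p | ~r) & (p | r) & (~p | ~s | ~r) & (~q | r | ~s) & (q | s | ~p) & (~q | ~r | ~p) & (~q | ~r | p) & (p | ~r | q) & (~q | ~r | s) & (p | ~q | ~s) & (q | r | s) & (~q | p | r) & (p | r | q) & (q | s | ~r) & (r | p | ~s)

p: 1; q: 0; r: 0; s: 1

Suppose s = 1.
Suppose p = 1.
Unit clause (~r) forces r = 0.
Unit clause (~q) forces q = 0.
Every clause now holds.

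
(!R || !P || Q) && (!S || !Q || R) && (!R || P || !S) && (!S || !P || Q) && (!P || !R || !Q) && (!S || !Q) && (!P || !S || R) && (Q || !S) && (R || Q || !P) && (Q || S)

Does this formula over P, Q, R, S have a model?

Yes

Case S = false:
(Q) alone gives Q = true.
Case P = true:
(!R) alone gives R = false.
All clauses are satisfied.
A satisfying assignment: P=true, Q=true, R=false, S=false.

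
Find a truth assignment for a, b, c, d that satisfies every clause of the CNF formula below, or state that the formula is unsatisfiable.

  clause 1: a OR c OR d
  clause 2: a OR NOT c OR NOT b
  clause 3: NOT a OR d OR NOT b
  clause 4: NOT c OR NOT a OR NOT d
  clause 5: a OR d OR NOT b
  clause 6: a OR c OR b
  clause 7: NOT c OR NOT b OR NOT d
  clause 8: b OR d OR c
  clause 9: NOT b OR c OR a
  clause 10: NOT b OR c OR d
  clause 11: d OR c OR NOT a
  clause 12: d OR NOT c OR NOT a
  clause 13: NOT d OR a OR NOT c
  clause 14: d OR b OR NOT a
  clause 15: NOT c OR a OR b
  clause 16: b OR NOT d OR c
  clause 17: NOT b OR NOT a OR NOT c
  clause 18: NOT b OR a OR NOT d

Case a = true:
Case d = true:
(NOT c) alone gives c = false.
(b) alone gives b = true.
Every clause now holds.

a: true, b: true, c: false, d: true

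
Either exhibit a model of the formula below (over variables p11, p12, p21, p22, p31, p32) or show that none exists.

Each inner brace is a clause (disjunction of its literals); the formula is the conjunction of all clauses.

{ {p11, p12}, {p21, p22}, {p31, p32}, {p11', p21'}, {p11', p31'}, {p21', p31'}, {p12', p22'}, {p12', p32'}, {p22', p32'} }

Try p11 = 1.
Unit clause (p21') forces p21 = 0.
Unit clause (p22) forces p22 = 1.
Unit clause (p31') forces p31 = 0.
Unit clause (p32) forces p32 = 1.
Now (p32') is unsatisfied and unit — conflict.
That branch fails; take p11 = 0 instead.
Unit clause (p12) forces p12 = 1.
Unit clause (p22') forces p22 = 0.
Unit clause (p21) forces p21 = 1.
Unit clause (p31') forces p31 = 0.
Unit clause (p32) forces p32 = 1.
Now (p32') is unsatisfied and unit — conflict.
Either choice for p11 ends in contradiction.

UNSATISFIABLE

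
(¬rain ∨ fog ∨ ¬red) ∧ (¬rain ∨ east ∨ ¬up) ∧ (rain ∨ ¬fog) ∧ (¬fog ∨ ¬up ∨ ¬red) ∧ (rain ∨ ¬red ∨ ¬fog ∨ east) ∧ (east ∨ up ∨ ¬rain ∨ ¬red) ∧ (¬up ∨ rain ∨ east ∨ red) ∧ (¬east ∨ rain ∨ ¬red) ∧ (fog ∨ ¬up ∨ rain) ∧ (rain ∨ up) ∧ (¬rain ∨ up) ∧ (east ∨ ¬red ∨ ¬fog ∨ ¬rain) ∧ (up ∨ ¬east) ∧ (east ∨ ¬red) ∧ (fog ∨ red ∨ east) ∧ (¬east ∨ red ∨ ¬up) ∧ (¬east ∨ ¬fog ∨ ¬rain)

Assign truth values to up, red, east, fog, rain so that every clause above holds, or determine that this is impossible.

UNSATISFIABLE

Case rain = True:
The clause (up) is unit, so up = True.
The clause (east) is unit, so east = True.
The clause (red) is unit, so red = True.
The clause (fog) is unit, so fog = True.
That conflicts with the unit clause (¬fog).
That branch fails; take rain = False instead.
The clause (¬fog) is unit, so fog = False.
The clause (¬up) is unit, so up = False.
That conflicts with the unit clause (up).
Both values of rain lead to a conflict.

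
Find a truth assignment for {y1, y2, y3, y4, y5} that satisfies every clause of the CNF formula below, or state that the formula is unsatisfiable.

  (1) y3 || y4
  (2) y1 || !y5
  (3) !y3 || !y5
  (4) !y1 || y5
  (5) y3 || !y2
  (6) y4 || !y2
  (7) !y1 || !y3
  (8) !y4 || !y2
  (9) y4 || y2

Try y3 = true.
Unit clause (!y5) forces y5 = false.
Unit clause (!y1) forces y1 = false.
Try y4 = true.
Unit clause (!y2) forces y2 = false.
This assignment satisfies each clause.

y1: false; y2: false; y3: true; y4: true; y5: false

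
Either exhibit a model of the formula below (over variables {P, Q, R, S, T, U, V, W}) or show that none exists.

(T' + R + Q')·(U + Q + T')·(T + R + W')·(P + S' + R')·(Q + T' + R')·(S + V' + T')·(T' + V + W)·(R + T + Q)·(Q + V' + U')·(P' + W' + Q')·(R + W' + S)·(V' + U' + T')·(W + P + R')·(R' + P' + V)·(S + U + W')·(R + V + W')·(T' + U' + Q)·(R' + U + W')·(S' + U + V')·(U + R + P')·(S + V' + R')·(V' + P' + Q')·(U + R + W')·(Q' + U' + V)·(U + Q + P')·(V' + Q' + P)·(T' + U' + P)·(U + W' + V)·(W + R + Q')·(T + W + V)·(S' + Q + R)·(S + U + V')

Suppose T = 0.
Suppose R = 1.
Suppose P = 0.
The clause (S') is unit, so S = 0.
The clause (W) is unit, so W = 1.
The clause (U) is unit, so U = 1.
The clause (V') is unit, so V = 0.
The clause (Q') is unit, so Q = 0.
All clauses are satisfied.

P: 0, Q: 0, R: 1, S: 0, T: 0, U: 1, V: 0, W: 1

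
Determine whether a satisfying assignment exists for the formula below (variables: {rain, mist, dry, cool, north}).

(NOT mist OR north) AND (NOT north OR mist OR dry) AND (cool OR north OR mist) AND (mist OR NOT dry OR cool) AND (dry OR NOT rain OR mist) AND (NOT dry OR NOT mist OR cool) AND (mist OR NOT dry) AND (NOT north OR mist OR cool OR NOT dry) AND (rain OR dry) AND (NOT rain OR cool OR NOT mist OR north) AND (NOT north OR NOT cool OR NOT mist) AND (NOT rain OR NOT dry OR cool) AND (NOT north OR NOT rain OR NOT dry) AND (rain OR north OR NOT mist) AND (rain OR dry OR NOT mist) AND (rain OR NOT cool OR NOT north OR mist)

Case mist = true:
The clause (north) is unit, so north = true.
The clause (NOT cool) is unit, so cool = false.
The clause (NOT dry) is unit, so dry = false.
The clause (rain) is unit, so rain = true.
Every clause now holds.
A satisfying assignment: rain=true; mist=true; dry=false; cool=false; north=true.

Yes, satisfiable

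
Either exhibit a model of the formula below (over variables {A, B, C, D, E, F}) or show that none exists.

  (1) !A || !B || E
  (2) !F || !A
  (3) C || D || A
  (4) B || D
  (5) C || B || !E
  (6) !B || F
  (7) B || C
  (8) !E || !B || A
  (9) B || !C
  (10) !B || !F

Suppose F = false.
From the singleton clause (!B), B = false.
From the singleton clause (D), D = true.
From the singleton clause (C), C = true.
That conflicts with the unit clause (!C).
So F must be the other value — set F = true.
From the singleton clause (!A), A = false.
From the singleton clause (!B), B = false.
From the singleton clause (D), D = true.
From the singleton clause (C), C = true.
That conflicts with the unit clause (!C).
Neither F = true nor F = false works.

UNSATISFIABLE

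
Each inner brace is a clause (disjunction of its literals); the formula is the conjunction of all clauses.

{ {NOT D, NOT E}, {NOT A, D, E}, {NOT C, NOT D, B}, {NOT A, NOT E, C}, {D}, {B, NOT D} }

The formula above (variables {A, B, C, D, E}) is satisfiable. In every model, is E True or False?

False

Suppose E = true.
(NOT D) alone gives D = false.
But (D) is also a unit clause — contradiction.
So every satisfying assignment has E = False.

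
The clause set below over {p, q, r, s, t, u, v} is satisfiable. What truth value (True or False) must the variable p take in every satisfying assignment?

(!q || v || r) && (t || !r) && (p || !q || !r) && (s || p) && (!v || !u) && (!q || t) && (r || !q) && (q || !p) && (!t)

Suppose p = true.
(q) alone gives q = true.
(t) alone gives t = true.
Now (!t) is unsatisfied and unit — conflict.
So every satisfying assignment has p = False.

False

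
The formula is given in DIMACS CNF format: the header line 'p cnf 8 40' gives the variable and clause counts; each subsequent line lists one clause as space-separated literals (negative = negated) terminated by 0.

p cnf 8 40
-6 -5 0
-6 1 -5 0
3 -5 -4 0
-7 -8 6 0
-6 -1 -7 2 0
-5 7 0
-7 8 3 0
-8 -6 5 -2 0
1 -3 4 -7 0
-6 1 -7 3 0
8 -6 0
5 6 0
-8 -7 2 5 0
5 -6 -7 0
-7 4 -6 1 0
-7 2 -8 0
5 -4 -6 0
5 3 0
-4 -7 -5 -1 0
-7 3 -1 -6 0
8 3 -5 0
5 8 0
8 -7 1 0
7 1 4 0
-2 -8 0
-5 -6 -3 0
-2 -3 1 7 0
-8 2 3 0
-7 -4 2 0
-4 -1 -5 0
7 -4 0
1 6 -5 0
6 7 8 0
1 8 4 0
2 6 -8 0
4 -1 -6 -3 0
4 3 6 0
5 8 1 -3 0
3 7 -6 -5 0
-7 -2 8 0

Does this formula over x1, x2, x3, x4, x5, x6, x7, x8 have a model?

Satisfiable

Case x6 = False:
(x5) alone gives x5 = True.
(x7) alone gives x7 = True.
(¬x8) alone gives x8 = False.
(x3) alone gives x3 = True.
(x1) alone gives x1 = True.
(¬x4) alone gives x4 = False.
(¬x2) alone gives x2 = False.
This assignment satisfies each clause.
A satisfying assignment: x1: True; x2: False; x3: True; x4: False; x5: True; x6: False; x7: True; x8: False.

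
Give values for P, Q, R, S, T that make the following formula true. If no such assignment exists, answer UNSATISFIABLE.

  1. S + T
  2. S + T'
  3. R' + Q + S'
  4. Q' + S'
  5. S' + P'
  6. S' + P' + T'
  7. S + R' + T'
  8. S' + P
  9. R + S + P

UNSATISFIABLE

Case S = 1:
From the singleton clause (Q'), Q = 0.
From the singleton clause (R'), R = 0.
From the singleton clause (P'), P = 0.
Now (P) is unsatisfied and unit — conflict.
Backtrack on S: now try S = 0.
From the singleton clause (T), T = 1.
Now (T') is unsatisfied and unit — conflict.
Both values of S lead to a conflict.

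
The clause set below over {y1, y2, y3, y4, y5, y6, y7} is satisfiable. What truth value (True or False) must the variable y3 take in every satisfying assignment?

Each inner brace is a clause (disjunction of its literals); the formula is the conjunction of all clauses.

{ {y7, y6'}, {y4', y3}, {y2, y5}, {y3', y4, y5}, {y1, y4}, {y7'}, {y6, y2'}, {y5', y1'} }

True

Suppose y3 = 0.
Unit clause (y4') forces y4 = 0.
Unit clause (y1) forces y1 = 1.
Unit clause (y7') forces y7 = 0.
Unit clause (y6') forces y6 = 0.
Unit clause (y2') forces y2 = 0.
Unit clause (y5) forces y5 = 1.
But (y5') is also a unit clause — contradiction.
So every satisfying assignment has y3 = True.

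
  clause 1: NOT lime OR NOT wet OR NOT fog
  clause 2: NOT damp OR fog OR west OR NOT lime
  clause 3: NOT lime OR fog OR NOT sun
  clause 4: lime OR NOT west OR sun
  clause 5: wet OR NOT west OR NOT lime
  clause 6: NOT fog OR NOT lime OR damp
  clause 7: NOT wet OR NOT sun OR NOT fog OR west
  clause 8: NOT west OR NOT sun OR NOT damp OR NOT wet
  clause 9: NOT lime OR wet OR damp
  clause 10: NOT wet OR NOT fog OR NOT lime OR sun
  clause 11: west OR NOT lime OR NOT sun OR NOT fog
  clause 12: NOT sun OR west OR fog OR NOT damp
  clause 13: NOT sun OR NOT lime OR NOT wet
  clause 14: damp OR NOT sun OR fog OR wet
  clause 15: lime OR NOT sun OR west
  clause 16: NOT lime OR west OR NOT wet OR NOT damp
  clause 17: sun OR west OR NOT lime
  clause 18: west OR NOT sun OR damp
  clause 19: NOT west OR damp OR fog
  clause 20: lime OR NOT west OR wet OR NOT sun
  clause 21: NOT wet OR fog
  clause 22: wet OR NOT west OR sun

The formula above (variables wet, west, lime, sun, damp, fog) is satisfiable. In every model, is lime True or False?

False

Suppose lime = true.
Case wet = false:
(NOT west) alone gives west = false.
(damp) alone gives damp = true.
(fog) alone gives fog = true.
(NOT sun) alone gives sun = false.
Now (sun) is unsatisfied and unit — conflict.
Backtrack on wet: now try wet = true.
(NOT fog) alone gives fog = false.
Now (fog) is unsatisfied and unit — conflict.
Either choice for wet ends in contradiction.
So every satisfying assignment has lime = False.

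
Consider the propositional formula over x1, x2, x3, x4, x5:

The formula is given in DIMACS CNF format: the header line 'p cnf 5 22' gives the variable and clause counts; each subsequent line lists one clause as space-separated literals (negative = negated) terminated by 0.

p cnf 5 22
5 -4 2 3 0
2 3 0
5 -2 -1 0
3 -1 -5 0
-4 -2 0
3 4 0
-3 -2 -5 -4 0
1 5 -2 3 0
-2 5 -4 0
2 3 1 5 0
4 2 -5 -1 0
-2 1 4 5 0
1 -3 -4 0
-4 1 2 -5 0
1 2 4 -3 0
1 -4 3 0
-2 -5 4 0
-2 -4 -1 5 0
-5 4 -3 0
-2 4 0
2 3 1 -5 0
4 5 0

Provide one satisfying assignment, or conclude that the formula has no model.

x1: True, x2: False, x3: True, x4: True, x5: False

Try x2 = False.
(x3) alone gives x3 = True.
Try x1 = True.
Try x4 = True.
All clauses hold; x5 can take either value.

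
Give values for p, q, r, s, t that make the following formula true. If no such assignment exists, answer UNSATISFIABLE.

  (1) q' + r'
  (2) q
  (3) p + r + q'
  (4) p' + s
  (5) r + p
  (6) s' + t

p ↦ 1,  q ↦ 1,  r ↦ 0,  s ↦ 1,  t ↦ 1

The clause (q) is unit, so q = 1.
The clause (r') is unit, so r = 0.
The clause (p) is unit, so p = 1.
The clause (s) is unit, so s = 1.
The clause (t) is unit, so t = 1.
This assignment satisfies each clause.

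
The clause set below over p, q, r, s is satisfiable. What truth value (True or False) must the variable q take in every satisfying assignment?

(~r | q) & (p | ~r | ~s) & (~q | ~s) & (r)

True

Suppose q = 0.
(~r) alone gives r = 0.
Now (r) is unsatisfied and unit — conflict.
So every satisfying assignment has q = True.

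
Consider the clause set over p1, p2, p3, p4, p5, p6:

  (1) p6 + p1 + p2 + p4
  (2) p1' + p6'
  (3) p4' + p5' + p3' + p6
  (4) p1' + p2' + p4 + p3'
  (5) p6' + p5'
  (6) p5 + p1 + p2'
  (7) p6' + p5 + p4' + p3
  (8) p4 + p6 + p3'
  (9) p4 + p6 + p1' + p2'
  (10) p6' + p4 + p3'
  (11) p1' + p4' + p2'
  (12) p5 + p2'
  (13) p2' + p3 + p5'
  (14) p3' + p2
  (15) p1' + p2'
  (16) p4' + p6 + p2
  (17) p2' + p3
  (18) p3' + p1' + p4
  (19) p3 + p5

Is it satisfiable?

Suppose p1 = 1.
Unit clause (p6') forces p6 = 0.
Unit clause (p2') forces p2 = 0.
Unit clause (p3') forces p3 = 0.
Unit clause (p4') forces p4 = 0.
Unit clause (p5) forces p5 = 1.
This assignment satisfies each clause.
A satisfying assignment: p1=1,  p2=0,  p3=0,  p4=0,  p5=1,  p6=0.

Satisfiable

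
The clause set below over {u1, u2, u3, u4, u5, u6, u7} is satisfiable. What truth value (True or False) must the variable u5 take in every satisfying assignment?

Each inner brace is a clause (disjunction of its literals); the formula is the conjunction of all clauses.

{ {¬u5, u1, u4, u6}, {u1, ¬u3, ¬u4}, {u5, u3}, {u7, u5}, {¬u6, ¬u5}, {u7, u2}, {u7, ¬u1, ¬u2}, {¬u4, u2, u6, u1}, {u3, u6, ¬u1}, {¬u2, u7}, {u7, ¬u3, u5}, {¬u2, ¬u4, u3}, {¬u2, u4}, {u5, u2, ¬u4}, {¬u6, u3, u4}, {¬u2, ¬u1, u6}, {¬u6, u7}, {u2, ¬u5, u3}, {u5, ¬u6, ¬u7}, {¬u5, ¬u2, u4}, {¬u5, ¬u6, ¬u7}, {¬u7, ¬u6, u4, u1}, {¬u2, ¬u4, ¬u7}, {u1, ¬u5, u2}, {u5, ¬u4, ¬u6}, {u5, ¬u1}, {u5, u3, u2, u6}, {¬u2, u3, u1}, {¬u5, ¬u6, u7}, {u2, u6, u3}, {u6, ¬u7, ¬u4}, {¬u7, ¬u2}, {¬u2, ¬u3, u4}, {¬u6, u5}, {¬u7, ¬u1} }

False

Suppose u5 = True.
From the singleton clause (¬u6), u6 = False.
Case u1 = True:
From the singleton clause (u3), u3 = True.
From the singleton clause (¬u2), u2 = False.
From the singleton clause (u7), u7 = True.
That conflicts with the unit clause (¬u7).
Backtrack on u1: now try u1 = False.
From the singleton clause (u4), u4 = True.
From the singleton clause (¬u3), u3 = False.
From the singleton clause (u2), u2 = True.
That conflicts with the unit clause (¬u2).
Neither u1 = True nor u1 = False works.
So every satisfying assignment has u5 = False.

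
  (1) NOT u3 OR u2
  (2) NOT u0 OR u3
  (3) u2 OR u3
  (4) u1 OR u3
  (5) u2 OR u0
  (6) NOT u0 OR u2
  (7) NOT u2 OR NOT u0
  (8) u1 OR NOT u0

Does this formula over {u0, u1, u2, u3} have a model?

Yes, satisfiable

Try u3 = false.
From the singleton clause (NOT u0), u0 = false.
From the singleton clause (u2), u2 = true.
From the singleton clause (u1), u1 = true.
All clauses are satisfied.
A satisfying assignment: u0 ↦ false, u1 ↦ true, u2 ↦ true, u3 ↦ false.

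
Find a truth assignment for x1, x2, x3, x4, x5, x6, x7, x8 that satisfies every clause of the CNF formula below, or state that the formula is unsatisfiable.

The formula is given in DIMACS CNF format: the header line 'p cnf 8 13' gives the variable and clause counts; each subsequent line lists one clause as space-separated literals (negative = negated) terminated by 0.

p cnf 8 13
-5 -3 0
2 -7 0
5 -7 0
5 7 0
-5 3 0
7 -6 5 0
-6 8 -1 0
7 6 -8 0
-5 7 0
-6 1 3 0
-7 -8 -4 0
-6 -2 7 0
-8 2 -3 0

UNSATISFIABLE

Branch on x5: set x5 = False.
Unit clause (¬x7) forces x7 = False.
Now (x7) is unsatisfied and unit — conflict.
Undo x5 and try x5 = True.
Unit clause (¬x3) forces x3 = False.
Now (x3) is unsatisfied and unit — conflict.
Either choice for x5 ends in contradiction.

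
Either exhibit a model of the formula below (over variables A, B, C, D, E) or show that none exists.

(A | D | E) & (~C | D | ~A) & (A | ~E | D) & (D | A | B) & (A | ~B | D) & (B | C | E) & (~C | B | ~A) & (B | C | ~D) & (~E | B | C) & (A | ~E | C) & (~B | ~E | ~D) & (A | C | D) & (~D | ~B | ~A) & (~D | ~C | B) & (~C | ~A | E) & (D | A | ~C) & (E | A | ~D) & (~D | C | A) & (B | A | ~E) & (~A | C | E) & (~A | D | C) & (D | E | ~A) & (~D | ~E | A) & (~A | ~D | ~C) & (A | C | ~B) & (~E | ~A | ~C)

Try A = 1.
Try C = 0.
The clause (E) is unit, so E = 1.
The clause (B) is unit, so B = 1.
The clause (~D) is unit, so D = 0.
But (D) is also a unit clause — contradiction.
Undo C and try C = 1.
The clause (D) is unit, so D = 1.
But (~D) is also a unit clause — contradiction.
Both values of C lead to a conflict.
Undo A and try A = 0.
Try D = 1.
The clause (E) is unit, so E = 1.
But (~E) is also a unit clause — contradiction.
Undo D and try D = 0.
The clause (E) is unit, so E = 1.
But (~E) is also a unit clause — contradiction.
Both values of D lead to a conflict.
Both values of A lead to a conflict.

UNSATISFIABLE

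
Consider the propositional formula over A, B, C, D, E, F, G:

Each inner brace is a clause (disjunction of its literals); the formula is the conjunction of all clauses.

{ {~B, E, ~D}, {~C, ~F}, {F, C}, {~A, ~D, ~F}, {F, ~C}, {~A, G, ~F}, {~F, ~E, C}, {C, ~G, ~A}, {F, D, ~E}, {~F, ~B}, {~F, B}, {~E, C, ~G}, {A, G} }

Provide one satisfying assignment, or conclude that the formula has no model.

UNSATISFIABLE

Branch on C: set C = 0.
The clause (F) is unit, so F = 1.
The clause (~E) is unit, so E = 0.
The clause (~B) is unit, so B = 0.
But (B) is also a unit clause — contradiction.
Backtrack on C: now try C = 1.
The clause (~F) is unit, so F = 0.
But (F) is also a unit clause — contradiction.
Both values of C lead to a conflict.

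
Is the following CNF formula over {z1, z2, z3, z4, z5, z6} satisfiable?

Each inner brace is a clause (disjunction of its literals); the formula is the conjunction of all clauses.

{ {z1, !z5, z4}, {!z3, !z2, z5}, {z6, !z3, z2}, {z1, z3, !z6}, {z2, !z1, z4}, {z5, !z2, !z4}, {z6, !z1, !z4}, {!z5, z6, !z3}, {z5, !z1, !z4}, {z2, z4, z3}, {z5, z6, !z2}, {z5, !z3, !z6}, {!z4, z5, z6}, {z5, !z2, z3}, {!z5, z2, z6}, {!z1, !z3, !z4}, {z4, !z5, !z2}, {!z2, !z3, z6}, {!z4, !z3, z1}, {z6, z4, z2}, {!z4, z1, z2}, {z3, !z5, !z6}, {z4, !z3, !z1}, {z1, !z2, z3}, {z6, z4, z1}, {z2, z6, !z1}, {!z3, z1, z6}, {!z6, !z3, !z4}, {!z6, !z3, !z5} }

No, unsatisfiable

Try z1 = true.
Try z2 = true.
Try z3 = false.
The clause (z5) is unit, so z5 = true.
The clause (z4) is unit, so z4 = true.
The clause (z6) is unit, so z6 = true.
That conflicts with the unit clause (!z6).
That branch fails; take z3 = true instead.
The clause (z5) is unit, so z5 = true.
The clause (z6) is unit, so z6 = true.
That conflicts with the unit clause (!z6).
Neither z3 = true nor z3 = false works.
That branch fails; take z2 = false instead.
The clause (z4) is unit, so z4 = true.
The clause (z6) is unit, so z6 = true.
The clause (z5) is unit, so z5 = true.
The clause (!z3) is unit, so z3 = false.
That conflicts with the unit clause (z3).
Neither z2 = true nor z2 = false works.
That branch fails; take z1 = false instead.
Try z5 = false.
Try z3 = false.
The clause (!z6) is unit, so z6 = false.
The clause (!z2) is unit, so z2 = false.
The clause (z4) is unit, so z4 = true.
That conflicts with the unit clause (!z4).
That branch fails; take z3 = true instead.
The clause (!z2) is unit, so z2 = false.
The clause (z6) is unit, so z6 = true.
That conflicts with the unit clause (!z6).
Neither z3 = true nor z3 = false works.
That branch fails; take z5 = true instead.
The clause (z4) is unit, so z4 = true.
The clause (!z3) is unit, so z3 = false.
The clause (!z6) is unit, so z6 = false.
The clause (z2) is unit, so z2 = true.
That conflicts with the unit clause (!z2).
Neither z5 = true nor z5 = false works.
Neither z1 = true nor z1 = false works.
No assignment satisfies every clause.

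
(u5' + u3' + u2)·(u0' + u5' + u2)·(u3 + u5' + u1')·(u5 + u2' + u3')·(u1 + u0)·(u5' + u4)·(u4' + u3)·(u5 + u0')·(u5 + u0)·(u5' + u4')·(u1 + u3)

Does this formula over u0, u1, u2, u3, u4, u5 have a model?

Case u1 = 1:
Case u3 = 1:
Case u5 = 0:
Unit clause (u2') forces u2 = 0.
Unit clause (u0') forces u0 = 0.
Now (u0) is unsatisfied and unit — conflict.
So u5 must be the other value — set u5 = 1.
Unit clause (u2) forces u2 = 1.
Unit clause (u4) forces u4 = 1.
Now (u4') is unsatisfied and unit — conflict.
Both values of u5 lead to a conflict.
So u3 must be the other value — set u3 = 0.
Unit clause (u5') forces u5 = 0.
Unit clause (u4') forces u4 = 0.
Unit clause (u0') forces u0 = 0.
Now (u0) is unsatisfied and unit — conflict.
Both values of u3 lead to a conflict.
So u1 must be the other value — set u1 = 0.
Unit clause (u0) forces u0 = 1.
Unit clause (u5) forces u5 = 1.
Unit clause (u2) forces u2 = 1.
Unit clause (u4) forces u4 = 1.
Now (u4') is unsatisfied and unit — conflict.
Both values of u1 lead to a conflict.
No assignment satisfies every clause.

Unsatisfiable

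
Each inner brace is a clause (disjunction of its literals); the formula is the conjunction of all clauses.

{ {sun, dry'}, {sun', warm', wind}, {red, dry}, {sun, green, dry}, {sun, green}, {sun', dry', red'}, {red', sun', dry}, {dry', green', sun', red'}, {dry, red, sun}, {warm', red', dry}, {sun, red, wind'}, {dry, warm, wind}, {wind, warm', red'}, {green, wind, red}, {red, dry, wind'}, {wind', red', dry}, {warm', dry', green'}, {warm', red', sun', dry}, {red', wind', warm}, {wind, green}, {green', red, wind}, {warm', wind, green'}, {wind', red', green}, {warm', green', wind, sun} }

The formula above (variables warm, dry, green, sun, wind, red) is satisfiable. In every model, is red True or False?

False

Suppose red = 1.
Case sun = 1:
From the singleton clause (dry'), dry = 0.
But (dry) is also a unit clause — contradiction.
Undo sun and try sun = 0.
From the singleton clause (dry'), dry = 0.
From the singleton clause (green), green = 1.
From the singleton clause (warm'), warm = 0.
From the singleton clause (wind), wind = 1.
But (wind') is also a unit clause — contradiction.
Either choice for sun ends in contradiction.
So every satisfying assignment has red = False.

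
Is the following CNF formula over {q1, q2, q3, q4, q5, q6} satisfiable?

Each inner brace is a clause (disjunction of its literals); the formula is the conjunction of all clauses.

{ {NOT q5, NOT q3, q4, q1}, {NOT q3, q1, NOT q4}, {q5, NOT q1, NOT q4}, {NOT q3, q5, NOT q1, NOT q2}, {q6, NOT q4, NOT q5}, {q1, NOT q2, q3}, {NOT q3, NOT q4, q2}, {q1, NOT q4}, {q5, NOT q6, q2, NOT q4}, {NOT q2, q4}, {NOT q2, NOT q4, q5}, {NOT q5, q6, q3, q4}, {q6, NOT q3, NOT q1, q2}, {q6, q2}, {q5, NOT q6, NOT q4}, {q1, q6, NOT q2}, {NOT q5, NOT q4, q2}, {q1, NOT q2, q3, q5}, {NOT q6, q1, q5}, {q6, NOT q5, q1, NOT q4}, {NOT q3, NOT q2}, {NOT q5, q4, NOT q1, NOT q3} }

Satisfiable

Case q1 = true:
Case q5 = false:
From the singleton clause (NOT q4), q4 = false.
From the singleton clause (NOT q2), q2 = false.
From the singleton clause (q6), q6 = true.
No clause remains; q3 is free.
A satisfying assignment: q1 ↦ true,  q2 ↦ false,  q3 ↦ true,  q4 ↦ false,  q5 ↦ false,  q6 ↦ true.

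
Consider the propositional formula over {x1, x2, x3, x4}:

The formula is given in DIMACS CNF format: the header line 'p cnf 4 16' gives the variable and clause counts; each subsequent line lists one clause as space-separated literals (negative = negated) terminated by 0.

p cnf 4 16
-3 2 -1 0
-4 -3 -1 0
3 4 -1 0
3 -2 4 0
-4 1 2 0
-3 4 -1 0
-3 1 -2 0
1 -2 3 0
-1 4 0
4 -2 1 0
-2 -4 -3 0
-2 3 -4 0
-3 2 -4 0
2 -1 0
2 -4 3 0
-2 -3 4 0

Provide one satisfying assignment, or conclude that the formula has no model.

x1 ↦ False, x2 ↦ False, x3 ↦ False, x4 ↦ False

Case x1 = False:
Case x4 = False:
From the singleton clause (¬x2), x2 = False.
Every clause is now satisfied; x3 is unconstrained.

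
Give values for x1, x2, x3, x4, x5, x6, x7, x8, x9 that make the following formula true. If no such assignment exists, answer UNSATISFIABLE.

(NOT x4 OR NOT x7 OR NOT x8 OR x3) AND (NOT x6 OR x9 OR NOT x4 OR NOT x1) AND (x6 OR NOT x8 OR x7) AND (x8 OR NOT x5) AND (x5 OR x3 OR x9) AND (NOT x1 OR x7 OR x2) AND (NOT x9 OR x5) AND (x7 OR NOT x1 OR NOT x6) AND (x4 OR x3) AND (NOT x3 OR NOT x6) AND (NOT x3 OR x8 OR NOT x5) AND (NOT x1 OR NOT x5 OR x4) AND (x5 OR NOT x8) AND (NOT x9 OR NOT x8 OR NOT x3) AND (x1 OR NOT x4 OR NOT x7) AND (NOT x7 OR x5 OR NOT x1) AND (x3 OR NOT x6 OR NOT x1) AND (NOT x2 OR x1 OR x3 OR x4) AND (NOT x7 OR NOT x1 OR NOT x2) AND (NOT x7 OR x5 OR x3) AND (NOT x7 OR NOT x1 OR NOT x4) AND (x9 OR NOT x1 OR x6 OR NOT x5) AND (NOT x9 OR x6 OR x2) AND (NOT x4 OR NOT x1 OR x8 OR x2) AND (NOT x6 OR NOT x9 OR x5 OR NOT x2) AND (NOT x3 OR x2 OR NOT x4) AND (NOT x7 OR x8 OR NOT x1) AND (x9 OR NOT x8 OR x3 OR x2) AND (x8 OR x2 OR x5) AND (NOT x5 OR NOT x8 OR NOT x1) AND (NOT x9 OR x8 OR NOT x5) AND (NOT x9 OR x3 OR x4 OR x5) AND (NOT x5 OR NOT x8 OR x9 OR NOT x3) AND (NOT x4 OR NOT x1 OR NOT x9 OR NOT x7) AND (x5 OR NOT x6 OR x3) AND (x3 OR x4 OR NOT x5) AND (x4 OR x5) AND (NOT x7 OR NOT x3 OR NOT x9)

x1 ↦ false, x2 ↦ true, x3 ↦ true, x4 ↦ true, x5 ↦ false, x6 ↦ false, x7 ↦ false, x8 ↦ false, x9 ↦ false

Try x8 = false.
The clause (NOT x5) is unit, so x5 = false.
The clause (NOT x9) is unit, so x9 = false.
The clause (x3) is unit, so x3 = true.
The clause (NOT x6) is unit, so x6 = false.
The clause (x2) is unit, so x2 = true.
The clause (x4) is unit, so x4 = true.
Try x1 = false.
The clause (NOT x7) is unit, so x7 = false.
This assignment satisfies each clause.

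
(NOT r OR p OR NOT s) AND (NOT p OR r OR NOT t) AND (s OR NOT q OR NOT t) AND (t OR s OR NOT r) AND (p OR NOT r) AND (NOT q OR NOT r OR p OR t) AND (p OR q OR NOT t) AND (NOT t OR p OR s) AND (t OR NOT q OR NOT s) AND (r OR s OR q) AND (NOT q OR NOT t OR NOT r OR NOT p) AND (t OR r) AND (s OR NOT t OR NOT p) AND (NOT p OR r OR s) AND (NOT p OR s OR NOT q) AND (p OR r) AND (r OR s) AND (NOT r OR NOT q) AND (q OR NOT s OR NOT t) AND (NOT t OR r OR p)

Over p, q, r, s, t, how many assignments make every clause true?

There are 2^5 = 32 truth assignments over (p, q, r, s, t).
Split on r. With r = true, the clauses containing r are satisfied and NOT r drops from the rest; 1 of the 2^4 = 16 assignments to the other variables satisfy what remains.
With r = false, by the same count on the reduced clause set, 0 assignments work.
Total: 1 + 0 = 1.

1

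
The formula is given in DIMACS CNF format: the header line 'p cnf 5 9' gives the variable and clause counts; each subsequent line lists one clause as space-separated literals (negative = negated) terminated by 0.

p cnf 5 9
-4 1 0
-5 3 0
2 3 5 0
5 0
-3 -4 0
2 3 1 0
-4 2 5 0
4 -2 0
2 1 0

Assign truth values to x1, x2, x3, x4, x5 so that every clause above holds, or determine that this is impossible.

From the singleton clause (x5), x5 = True.
From the singleton clause (x3), x3 = True.
From the singleton clause (¬x4), x4 = False.
From the singleton clause (¬x2), x2 = False.
From the singleton clause (x1), x1 = True.
Every clause now holds.

x1=True,  x2=False,  x3=True,  x4=False,  x5=True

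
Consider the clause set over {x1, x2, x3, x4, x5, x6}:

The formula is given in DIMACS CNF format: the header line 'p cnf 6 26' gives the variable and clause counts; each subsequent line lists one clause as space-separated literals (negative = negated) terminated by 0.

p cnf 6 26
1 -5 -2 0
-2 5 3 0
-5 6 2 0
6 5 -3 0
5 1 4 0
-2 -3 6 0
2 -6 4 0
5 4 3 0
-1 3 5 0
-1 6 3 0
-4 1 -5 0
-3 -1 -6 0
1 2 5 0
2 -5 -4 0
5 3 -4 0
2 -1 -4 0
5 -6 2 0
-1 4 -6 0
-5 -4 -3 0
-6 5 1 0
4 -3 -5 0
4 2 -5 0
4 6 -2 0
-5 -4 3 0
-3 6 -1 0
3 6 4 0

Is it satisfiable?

No

Branch on x1: set x1 = True.
Branch on x3: set x3 = True.
(¬x6) alone gives x6 = False.
Now (x6) is unsatisfied and unit — conflict.
So x3 must be the other value — set x3 = False.
(x5) alone gives x5 = True.
(x6) alone gives x6 = True.
(x4) alone gives x4 = True.
Now (¬x4) is unsatisfied and unit — conflict.
Both values of x3 lead to a conflict.
So x1 must be the other value — set x1 = False.
Branch on x5: set x5 = False.
(x4) alone gives x4 = True.
(x2) alone gives x2 = True.
(x3) alone gives x3 = True.
(x6) alone gives x6 = True.
Now (¬x6) is unsatisfied and unit — conflict.
So x5 must be the other value — set x5 = True.
(¬x2) alone gives x2 = False.
(x6) alone gives x6 = True.
(x4) alone gives x4 = True.
Now (¬x4) is unsatisfied and unit — conflict.
Both values of x5 lead to a conflict.
Both values of x1 lead to a conflict.
No assignment satisfies every clause.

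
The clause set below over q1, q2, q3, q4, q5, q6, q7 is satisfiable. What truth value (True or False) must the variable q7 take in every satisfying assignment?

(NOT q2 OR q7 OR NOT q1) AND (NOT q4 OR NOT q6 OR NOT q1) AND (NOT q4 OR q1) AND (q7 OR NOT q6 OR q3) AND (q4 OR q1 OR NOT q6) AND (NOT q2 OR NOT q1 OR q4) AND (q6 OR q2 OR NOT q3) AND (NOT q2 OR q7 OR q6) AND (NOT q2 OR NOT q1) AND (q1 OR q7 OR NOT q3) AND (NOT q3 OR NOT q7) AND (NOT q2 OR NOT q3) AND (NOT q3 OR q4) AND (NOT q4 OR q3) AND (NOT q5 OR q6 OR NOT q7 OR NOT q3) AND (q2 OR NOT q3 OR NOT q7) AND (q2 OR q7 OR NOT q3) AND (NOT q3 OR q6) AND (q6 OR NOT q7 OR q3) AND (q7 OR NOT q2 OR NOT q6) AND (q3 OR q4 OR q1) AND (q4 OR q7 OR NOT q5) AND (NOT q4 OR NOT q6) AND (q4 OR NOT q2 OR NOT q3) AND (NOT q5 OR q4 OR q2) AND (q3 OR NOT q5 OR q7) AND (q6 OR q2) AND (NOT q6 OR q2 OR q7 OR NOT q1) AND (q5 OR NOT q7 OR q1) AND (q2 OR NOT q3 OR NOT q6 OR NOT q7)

Suppose q7 = false.
Try q2 = false.
The clause (NOT q3) is unit, so q3 = false.
The clause (NOT q6) is unit, so q6 = false.
But (q6) is also a unit clause — contradiction.
So q2 must be the other value — set q2 = true.
The clause (NOT q1) is unit, so q1 = false.
The clause (NOT q4) is unit, so q4 = false.
The clause (NOT q6) is unit, so q6 = false.
But (q6) is also a unit clause — contradiction.
Both values of q2 lead to a conflict.
So every satisfying assignment has q7 = True.

True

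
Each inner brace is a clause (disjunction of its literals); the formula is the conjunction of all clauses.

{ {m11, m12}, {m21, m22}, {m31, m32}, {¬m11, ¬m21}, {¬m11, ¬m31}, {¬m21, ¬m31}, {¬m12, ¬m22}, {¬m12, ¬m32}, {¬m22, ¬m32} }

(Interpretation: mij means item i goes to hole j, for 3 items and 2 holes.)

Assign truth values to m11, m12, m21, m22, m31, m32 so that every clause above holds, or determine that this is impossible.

Try m11 = True.
From the singleton clause (¬m21), m21 = False.
From the singleton clause (m22), m22 = True.
From the singleton clause (¬m31), m31 = False.
From the singleton clause (m32), m32 = True.
That conflicts with the unit clause (¬m32).
That branch fails; take m11 = False instead.
From the singleton clause (m12), m12 = True.
From the singleton clause (¬m22), m22 = False.
From the singleton clause (m21), m21 = True.
From the singleton clause (¬m31), m31 = False.
From the singleton clause (m32), m32 = True.
That conflicts with the unit clause (¬m32).
Neither m11 = True nor m11 = False works.

UNSATISFIABLE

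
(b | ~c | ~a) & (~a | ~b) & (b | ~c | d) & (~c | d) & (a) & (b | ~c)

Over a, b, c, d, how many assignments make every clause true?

There are 2^4 = 16 truth assignments over (a, b, c, d).
Check each against the 6 clauses (columns in the order a, b, c, d):
  F F F F  ✗ fails (a)
  F F F T  ✗ fails (a)
  F F T F  ✗ fails (b | ~c | d)
  F F T T  ✗ fails (a)
  F T F F  ✗ fails (a)
  F T F T  ✗ fails (a)
  F T T F  ✗ fails (~c | d)
  F T T T  ✗ fails (a)
  T F F F  ✓ satisfies all
  T F F T  ✓ satisfies all
  T F T F  ✗ fails (b | ~c | ~a)
  T F T T  ✗ fails (b | ~c | ~a)
  T T F F  ✗ fails (~a | ~b)
  T T F T  ✗ fails (~a | ~b)
  T T T F  ✗ fails (~a | ~b)
  T T T T  ✗ fails (~a | ~b)
2 of the 16 rows are models.

2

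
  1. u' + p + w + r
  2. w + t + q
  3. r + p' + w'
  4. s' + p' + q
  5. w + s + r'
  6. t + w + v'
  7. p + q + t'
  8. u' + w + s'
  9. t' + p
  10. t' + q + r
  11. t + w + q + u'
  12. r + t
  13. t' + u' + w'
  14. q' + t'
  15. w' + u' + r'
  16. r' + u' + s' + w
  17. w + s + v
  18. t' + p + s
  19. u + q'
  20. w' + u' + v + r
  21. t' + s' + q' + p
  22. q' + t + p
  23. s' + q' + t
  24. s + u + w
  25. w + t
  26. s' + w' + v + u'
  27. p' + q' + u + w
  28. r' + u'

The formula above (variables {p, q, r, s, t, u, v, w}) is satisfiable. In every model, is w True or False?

True

Suppose w = 0.
Unit clause (t) forces t = 1.
Unit clause (p) forces p = 1.
Unit clause (q') forces q = 0.
Unit clause (s') forces s = 0.
Unit clause (r') forces r = 0.
Now (r) is unsatisfied and unit — conflict.
So every satisfying assignment has w = True.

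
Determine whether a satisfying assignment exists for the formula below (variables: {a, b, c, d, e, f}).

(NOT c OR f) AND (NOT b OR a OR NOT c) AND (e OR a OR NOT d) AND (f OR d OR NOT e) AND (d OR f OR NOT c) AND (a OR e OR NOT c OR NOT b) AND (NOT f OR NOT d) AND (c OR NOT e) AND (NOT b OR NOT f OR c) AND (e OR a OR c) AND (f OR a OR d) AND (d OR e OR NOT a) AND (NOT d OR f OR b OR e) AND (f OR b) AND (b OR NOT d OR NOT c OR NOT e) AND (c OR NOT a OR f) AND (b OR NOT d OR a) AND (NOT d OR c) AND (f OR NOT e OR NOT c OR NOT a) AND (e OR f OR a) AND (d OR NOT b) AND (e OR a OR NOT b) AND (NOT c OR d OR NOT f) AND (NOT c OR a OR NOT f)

No, unsatisfiable

Branch on c: set c = false.
(NOT e) alone gives e = false.
(a) alone gives a = true.
(d) alone gives d = true.
That conflicts with the unit clause (NOT d).
Undo c and try c = true.
(f) alone gives f = true.
(NOT d) alone gives d = false.
That conflicts with the unit clause (d).
Neither c = true nor c = false works.
No assignment satisfies every clause.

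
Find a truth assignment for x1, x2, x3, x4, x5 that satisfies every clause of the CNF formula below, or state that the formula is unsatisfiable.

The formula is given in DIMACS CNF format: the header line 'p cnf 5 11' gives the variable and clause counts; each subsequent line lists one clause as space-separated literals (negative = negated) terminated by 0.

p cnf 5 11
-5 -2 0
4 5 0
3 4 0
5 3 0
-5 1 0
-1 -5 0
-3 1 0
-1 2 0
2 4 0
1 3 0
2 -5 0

Branch on x5: set x5 = False.
The clause (x4) is unit, so x4 = True.
The clause (x3) is unit, so x3 = True.
The clause (x1) is unit, so x1 = True.
The clause (x2) is unit, so x2 = True.
All clauses are satisfied.

x1: True,  x2: True,  x3: True,  x4: True,  x5: False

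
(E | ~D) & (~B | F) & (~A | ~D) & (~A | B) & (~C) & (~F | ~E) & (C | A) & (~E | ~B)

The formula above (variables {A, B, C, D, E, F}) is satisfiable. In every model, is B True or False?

True

Suppose B = 0.
Unit clause (~A) forces A = 0.
Unit clause (~C) forces C = 0.
Now (C) is unsatisfied and unit — conflict.
So every satisfying assignment has B = True.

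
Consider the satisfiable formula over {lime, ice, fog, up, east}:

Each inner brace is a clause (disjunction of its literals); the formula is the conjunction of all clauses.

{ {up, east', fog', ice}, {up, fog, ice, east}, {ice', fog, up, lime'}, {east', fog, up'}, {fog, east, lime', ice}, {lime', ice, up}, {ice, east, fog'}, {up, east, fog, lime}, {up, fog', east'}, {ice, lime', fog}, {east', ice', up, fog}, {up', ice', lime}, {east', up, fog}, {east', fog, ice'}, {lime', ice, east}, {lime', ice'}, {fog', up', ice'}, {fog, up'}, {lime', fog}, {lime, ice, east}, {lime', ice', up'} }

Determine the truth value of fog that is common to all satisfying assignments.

True

Suppose fog = 0.
(up') alone gives up = 0.
(east') alone gives east = 0.
(ice) alone gives ice = 1.
(lime') alone gives lime = 0.
Now (lime) is unsatisfied and unit — conflict.
So every satisfying assignment has fog = True.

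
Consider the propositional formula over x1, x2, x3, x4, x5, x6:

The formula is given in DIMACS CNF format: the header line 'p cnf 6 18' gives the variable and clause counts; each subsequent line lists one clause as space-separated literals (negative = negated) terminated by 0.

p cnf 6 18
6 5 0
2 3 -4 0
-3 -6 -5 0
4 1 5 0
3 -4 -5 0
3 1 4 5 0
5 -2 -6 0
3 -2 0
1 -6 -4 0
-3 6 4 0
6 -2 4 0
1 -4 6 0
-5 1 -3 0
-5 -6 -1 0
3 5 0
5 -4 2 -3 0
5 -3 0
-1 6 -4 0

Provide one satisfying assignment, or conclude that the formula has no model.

x1=False, x2=False, x3=False, x4=False, x5=True, x6=False

Try x6 = False.
The clause (x5) is unit, so x5 = True.
Try x3 = False.
The clause (¬x4) is unit, so x4 = False.
The clause (¬x2) is unit, so x2 = False.
No clause remains; x1 is free.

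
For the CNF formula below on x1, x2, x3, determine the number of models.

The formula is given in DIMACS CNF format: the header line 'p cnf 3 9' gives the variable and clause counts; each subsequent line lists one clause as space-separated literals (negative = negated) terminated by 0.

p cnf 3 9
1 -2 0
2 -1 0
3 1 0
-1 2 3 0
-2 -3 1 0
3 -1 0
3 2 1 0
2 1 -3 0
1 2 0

1

There are 2^3 = 8 truth assignments over (x1, x2, x3).
Split on x2. With x2 = True, the clauses containing x2 are satisfied and ¬x2 drops from the rest; 1 of the 2^2 = 4 assignments to the other variables satisfy what remains.
With x2 = False, by the same count on the reduced clause set, 0 assignments work.
Total: 1 + 0 = 1.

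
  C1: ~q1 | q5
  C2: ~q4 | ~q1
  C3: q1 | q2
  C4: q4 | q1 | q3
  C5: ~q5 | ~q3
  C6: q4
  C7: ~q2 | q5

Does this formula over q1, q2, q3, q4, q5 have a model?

(q4) alone gives q4 = 1.
(~q1) alone gives q1 = 0.
(q2) alone gives q2 = 1.
(q5) alone gives q5 = 1.
(~q3) alone gives q3 = 0.
Every clause now holds.
A satisfying assignment: q1: 0; q2: 1; q3: 0; q4: 1; q5: 1.

Yes, satisfiable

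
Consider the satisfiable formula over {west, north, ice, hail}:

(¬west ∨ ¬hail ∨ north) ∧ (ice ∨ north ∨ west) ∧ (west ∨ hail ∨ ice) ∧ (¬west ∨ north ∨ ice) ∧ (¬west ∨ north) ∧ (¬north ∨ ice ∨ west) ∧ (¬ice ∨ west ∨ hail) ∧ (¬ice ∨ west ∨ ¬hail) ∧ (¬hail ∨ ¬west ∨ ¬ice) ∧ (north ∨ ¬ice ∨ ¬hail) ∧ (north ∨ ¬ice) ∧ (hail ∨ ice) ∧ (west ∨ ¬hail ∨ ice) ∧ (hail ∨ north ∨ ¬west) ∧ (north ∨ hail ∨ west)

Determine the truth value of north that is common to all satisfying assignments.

Suppose north = False.
Unit clause (¬west) forces west = False.
Unit clause (ice) forces ice = True.
That conflicts with the unit clause (¬ice).
So every satisfying assignment has north = True.

True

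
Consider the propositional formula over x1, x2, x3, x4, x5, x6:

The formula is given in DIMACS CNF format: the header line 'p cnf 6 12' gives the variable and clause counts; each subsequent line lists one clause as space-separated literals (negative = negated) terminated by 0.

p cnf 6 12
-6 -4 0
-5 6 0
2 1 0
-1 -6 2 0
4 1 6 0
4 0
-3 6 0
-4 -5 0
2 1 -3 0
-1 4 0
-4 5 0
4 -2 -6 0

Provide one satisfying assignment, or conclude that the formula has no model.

UNSATISFIABLE

(x4) alone gives x4 = True.
(¬x6) alone gives x6 = False.
(¬x5) alone gives x5 = False.
But (x5) is also a unit clause — contradiction.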